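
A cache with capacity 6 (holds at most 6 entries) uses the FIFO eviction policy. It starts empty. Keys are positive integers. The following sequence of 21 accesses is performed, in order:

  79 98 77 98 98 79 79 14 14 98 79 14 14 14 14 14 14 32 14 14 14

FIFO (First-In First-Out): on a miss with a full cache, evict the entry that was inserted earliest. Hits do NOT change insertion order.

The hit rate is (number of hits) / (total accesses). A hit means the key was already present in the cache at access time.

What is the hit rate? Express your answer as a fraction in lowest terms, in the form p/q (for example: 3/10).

Answer: 16/21

Derivation:
FIFO simulation (capacity=6):
  1. access 79: MISS. Cache (old->new): [79]
  2. access 98: MISS. Cache (old->new): [79 98]
  3. access 77: MISS. Cache (old->new): [79 98 77]
  4. access 98: HIT. Cache (old->new): [79 98 77]
  5. access 98: HIT. Cache (old->new): [79 98 77]
  6. access 79: HIT. Cache (old->new): [79 98 77]
  7. access 79: HIT. Cache (old->new): [79 98 77]
  8. access 14: MISS. Cache (old->new): [79 98 77 14]
  9. access 14: HIT. Cache (old->new): [79 98 77 14]
  10. access 98: HIT. Cache (old->new): [79 98 77 14]
  11. access 79: HIT. Cache (old->new): [79 98 77 14]
  12. access 14: HIT. Cache (old->new): [79 98 77 14]
  13. access 14: HIT. Cache (old->new): [79 98 77 14]
  14. access 14: HIT. Cache (old->new): [79 98 77 14]
  15. access 14: HIT. Cache (old->new): [79 98 77 14]
  16. access 14: HIT. Cache (old->new): [79 98 77 14]
  17. access 14: HIT. Cache (old->new): [79 98 77 14]
  18. access 32: MISS. Cache (old->new): [79 98 77 14 32]
  19. access 14: HIT. Cache (old->new): [79 98 77 14 32]
  20. access 14: HIT. Cache (old->new): [79 98 77 14 32]
  21. access 14: HIT. Cache (old->new): [79 98 77 14 32]
Total: 16 hits, 5 misses, 0 evictions

Hit rate = 16/21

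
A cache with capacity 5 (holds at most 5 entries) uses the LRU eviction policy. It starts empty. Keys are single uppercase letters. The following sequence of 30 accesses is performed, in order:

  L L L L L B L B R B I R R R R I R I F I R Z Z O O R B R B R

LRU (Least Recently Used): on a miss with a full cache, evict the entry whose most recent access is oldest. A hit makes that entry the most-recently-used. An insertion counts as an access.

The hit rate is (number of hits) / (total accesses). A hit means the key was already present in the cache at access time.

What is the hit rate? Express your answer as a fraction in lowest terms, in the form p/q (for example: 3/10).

Answer: 11/15

Derivation:
LRU simulation (capacity=5):
  1. access L: MISS. Cache (LRU->MRU): [L]
  2. access L: HIT. Cache (LRU->MRU): [L]
  3. access L: HIT. Cache (LRU->MRU): [L]
  4. access L: HIT. Cache (LRU->MRU): [L]
  5. access L: HIT. Cache (LRU->MRU): [L]
  6. access B: MISS. Cache (LRU->MRU): [L B]
  7. access L: HIT. Cache (LRU->MRU): [B L]
  8. access B: HIT. Cache (LRU->MRU): [L B]
  9. access R: MISS. Cache (LRU->MRU): [L B R]
  10. access B: HIT. Cache (LRU->MRU): [L R B]
  11. access I: MISS. Cache (LRU->MRU): [L R B I]
  12. access R: HIT. Cache (LRU->MRU): [L B I R]
  13. access R: HIT. Cache (LRU->MRU): [L B I R]
  14. access R: HIT. Cache (LRU->MRU): [L B I R]
  15. access R: HIT. Cache (LRU->MRU): [L B I R]
  16. access I: HIT. Cache (LRU->MRU): [L B R I]
  17. access R: HIT. Cache (LRU->MRU): [L B I R]
  18. access I: HIT. Cache (LRU->MRU): [L B R I]
  19. access F: MISS. Cache (LRU->MRU): [L B R I F]
  20. access I: HIT. Cache (LRU->MRU): [L B R F I]
  21. access R: HIT. Cache (LRU->MRU): [L B F I R]
  22. access Z: MISS, evict L. Cache (LRU->MRU): [B F I R Z]
  23. access Z: HIT. Cache (LRU->MRU): [B F I R Z]
  24. access O: MISS, evict B. Cache (LRU->MRU): [F I R Z O]
  25. access O: HIT. Cache (LRU->MRU): [F I R Z O]
  26. access R: HIT. Cache (LRU->MRU): [F I Z O R]
  27. access B: MISS, evict F. Cache (LRU->MRU): [I Z O R B]
  28. access R: HIT. Cache (LRU->MRU): [I Z O B R]
  29. access B: HIT. Cache (LRU->MRU): [I Z O R B]
  30. access R: HIT. Cache (LRU->MRU): [I Z O B R]
Total: 22 hits, 8 misses, 3 evictions

Hit rate = 22/30 = 11/15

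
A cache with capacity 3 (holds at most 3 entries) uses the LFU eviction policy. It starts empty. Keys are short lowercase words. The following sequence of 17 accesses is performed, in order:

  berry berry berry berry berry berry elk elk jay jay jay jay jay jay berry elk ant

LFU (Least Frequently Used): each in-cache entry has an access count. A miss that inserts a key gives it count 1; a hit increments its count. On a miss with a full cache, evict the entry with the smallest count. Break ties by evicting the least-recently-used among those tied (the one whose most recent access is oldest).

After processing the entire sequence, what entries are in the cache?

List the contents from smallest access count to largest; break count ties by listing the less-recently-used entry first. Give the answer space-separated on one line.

LFU simulation (capacity=3):
  1. access berry: MISS. Cache: [berry(c=1)]
  2. access berry: HIT, count now 2. Cache: [berry(c=2)]
  3. access berry: HIT, count now 3. Cache: [berry(c=3)]
  4. access berry: HIT, count now 4. Cache: [berry(c=4)]
  5. access berry: HIT, count now 5. Cache: [berry(c=5)]
  6. access berry: HIT, count now 6. Cache: [berry(c=6)]
  7. access elk: MISS. Cache: [elk(c=1) berry(c=6)]
  8. access elk: HIT, count now 2. Cache: [elk(c=2) berry(c=6)]
  9. access jay: MISS. Cache: [jay(c=1) elk(c=2) berry(c=6)]
  10. access jay: HIT, count now 2. Cache: [elk(c=2) jay(c=2) berry(c=6)]
  11. access jay: HIT, count now 3. Cache: [elk(c=2) jay(c=3) berry(c=6)]
  12. access jay: HIT, count now 4. Cache: [elk(c=2) jay(c=4) berry(c=6)]
  13. access jay: HIT, count now 5. Cache: [elk(c=2) jay(c=5) berry(c=6)]
  14. access jay: HIT, count now 6. Cache: [elk(c=2) berry(c=6) jay(c=6)]
  15. access berry: HIT, count now 7. Cache: [elk(c=2) jay(c=6) berry(c=7)]
  16. access elk: HIT, count now 3. Cache: [elk(c=3) jay(c=6) berry(c=7)]
  17. access ant: MISS, evict elk(c=3). Cache: [ant(c=1) jay(c=6) berry(c=7)]
Total: 13 hits, 4 misses, 1 evictions

Answer: ant jay berry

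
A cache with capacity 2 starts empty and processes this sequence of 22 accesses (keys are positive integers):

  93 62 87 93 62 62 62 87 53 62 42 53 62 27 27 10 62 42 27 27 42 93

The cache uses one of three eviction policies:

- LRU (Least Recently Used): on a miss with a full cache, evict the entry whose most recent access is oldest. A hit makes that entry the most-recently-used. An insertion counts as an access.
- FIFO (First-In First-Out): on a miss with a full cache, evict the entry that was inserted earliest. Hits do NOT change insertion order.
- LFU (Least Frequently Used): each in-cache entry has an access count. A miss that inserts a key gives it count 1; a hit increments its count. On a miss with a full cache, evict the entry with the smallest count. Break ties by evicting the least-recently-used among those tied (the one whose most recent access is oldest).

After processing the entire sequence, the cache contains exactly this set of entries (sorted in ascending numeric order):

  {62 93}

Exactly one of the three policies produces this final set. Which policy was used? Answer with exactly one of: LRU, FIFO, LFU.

Simulating under each policy and comparing final sets:
  LRU: final set = {42 93} -> differs
  FIFO: final set = {27 93} -> differs
  LFU: final set = {62 93} -> MATCHES target
Only LFU produces the target set.

Answer: LFU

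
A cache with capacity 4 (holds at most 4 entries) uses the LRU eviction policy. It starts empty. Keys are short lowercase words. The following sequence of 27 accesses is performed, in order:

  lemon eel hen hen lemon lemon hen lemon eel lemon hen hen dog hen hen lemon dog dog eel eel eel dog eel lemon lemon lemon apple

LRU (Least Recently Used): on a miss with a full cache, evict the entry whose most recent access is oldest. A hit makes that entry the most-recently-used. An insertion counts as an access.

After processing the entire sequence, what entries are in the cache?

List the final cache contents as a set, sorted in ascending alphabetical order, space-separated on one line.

LRU simulation (capacity=4):
  1. access lemon: MISS. Cache (LRU->MRU): [lemon]
  2. access eel: MISS. Cache (LRU->MRU): [lemon eel]
  3. access hen: MISS. Cache (LRU->MRU): [lemon eel hen]
  4. access hen: HIT. Cache (LRU->MRU): [lemon eel hen]
  5. access lemon: HIT. Cache (LRU->MRU): [eel hen lemon]
  6. access lemon: HIT. Cache (LRU->MRU): [eel hen lemon]
  7. access hen: HIT. Cache (LRU->MRU): [eel lemon hen]
  8. access lemon: HIT. Cache (LRU->MRU): [eel hen lemon]
  9. access eel: HIT. Cache (LRU->MRU): [hen lemon eel]
  10. access lemon: HIT. Cache (LRU->MRU): [hen eel lemon]
  11. access hen: HIT. Cache (LRU->MRU): [eel lemon hen]
  12. access hen: HIT. Cache (LRU->MRU): [eel lemon hen]
  13. access dog: MISS. Cache (LRU->MRU): [eel lemon hen dog]
  14. access hen: HIT. Cache (LRU->MRU): [eel lemon dog hen]
  15. access hen: HIT. Cache (LRU->MRU): [eel lemon dog hen]
  16. access lemon: HIT. Cache (LRU->MRU): [eel dog hen lemon]
  17. access dog: HIT. Cache (LRU->MRU): [eel hen lemon dog]
  18. access dog: HIT. Cache (LRU->MRU): [eel hen lemon dog]
  19. access eel: HIT. Cache (LRU->MRU): [hen lemon dog eel]
  20. access eel: HIT. Cache (LRU->MRU): [hen lemon dog eel]
  21. access eel: HIT. Cache (LRU->MRU): [hen lemon dog eel]
  22. access dog: HIT. Cache (LRU->MRU): [hen lemon eel dog]
  23. access eel: HIT. Cache (LRU->MRU): [hen lemon dog eel]
  24. access lemon: HIT. Cache (LRU->MRU): [hen dog eel lemon]
  25. access lemon: HIT. Cache (LRU->MRU): [hen dog eel lemon]
  26. access lemon: HIT. Cache (LRU->MRU): [hen dog eel lemon]
  27. access apple: MISS, evict hen. Cache (LRU->MRU): [dog eel lemon apple]
Total: 22 hits, 5 misses, 1 evictions

Answer: apple dog eel lemon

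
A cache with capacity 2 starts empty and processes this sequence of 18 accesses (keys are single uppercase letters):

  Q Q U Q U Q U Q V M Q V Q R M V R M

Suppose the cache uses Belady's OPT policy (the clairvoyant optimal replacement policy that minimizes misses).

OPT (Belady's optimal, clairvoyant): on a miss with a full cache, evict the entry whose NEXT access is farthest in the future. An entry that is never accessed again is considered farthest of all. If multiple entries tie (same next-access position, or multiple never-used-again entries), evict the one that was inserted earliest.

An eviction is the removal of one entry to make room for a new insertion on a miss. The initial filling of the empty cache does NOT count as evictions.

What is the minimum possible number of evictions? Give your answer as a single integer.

OPT (Belady) simulation (capacity=2):
  1. access Q: MISS. Cache: [Q]
  2. access Q: HIT. Next use of Q: step 4. Cache: [Q]
  3. access U: MISS. Cache: [Q U]
  4. access Q: HIT. Next use of Q: step 6. Cache: [Q U]
  5. access U: HIT. Next use of U: step 7. Cache: [Q U]
  6. access Q: HIT. Next use of Q: step 8. Cache: [Q U]
  7. access U: HIT. Next use of U: never. Cache: [Q U]
  8. access Q: HIT. Next use of Q: step 11. Cache: [Q U]
  9. access V: MISS, evict U (next use: never). Cache: [Q V]
  10. access M: MISS, evict V (next use: step 12). Cache: [Q M]
  11. access Q: HIT. Next use of Q: step 13. Cache: [Q M]
  12. access V: MISS, evict M (next use: step 15). Cache: [Q V]
  13. access Q: HIT. Next use of Q: never. Cache: [Q V]
  14. access R: MISS, evict Q (next use: never). Cache: [V R]
  15. access M: MISS, evict R (next use: step 17). Cache: [V M]
  16. access V: HIT. Next use of V: never. Cache: [V M]
  17. access R: MISS, evict V (next use: never). Cache: [M R]
  18. access M: HIT. Next use of M: never. Cache: [M R]
Total: 10 hits, 8 misses, 6 evictions

Answer: 6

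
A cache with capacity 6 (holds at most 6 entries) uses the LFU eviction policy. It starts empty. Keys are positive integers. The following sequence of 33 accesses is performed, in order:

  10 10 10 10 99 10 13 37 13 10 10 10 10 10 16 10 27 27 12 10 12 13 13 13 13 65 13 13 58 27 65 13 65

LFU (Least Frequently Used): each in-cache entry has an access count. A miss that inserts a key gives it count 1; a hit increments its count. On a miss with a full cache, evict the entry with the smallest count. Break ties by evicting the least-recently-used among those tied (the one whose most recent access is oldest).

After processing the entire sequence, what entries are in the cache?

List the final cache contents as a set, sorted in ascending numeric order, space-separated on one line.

LFU simulation (capacity=6):
  1. access 10: MISS. Cache: [10(c=1)]
  2. access 10: HIT, count now 2. Cache: [10(c=2)]
  3. access 10: HIT, count now 3. Cache: [10(c=3)]
  4. access 10: HIT, count now 4. Cache: [10(c=4)]
  5. access 99: MISS. Cache: [99(c=1) 10(c=4)]
  6. access 10: HIT, count now 5. Cache: [99(c=1) 10(c=5)]
  7. access 13: MISS. Cache: [99(c=1) 13(c=1) 10(c=5)]
  8. access 37: MISS. Cache: [99(c=1) 13(c=1) 37(c=1) 10(c=5)]
  9. access 13: HIT, count now 2. Cache: [99(c=1) 37(c=1) 13(c=2) 10(c=5)]
  10. access 10: HIT, count now 6. Cache: [99(c=1) 37(c=1) 13(c=2) 10(c=6)]
  11. access 10: HIT, count now 7. Cache: [99(c=1) 37(c=1) 13(c=2) 10(c=7)]
  12. access 10: HIT, count now 8. Cache: [99(c=1) 37(c=1) 13(c=2) 10(c=8)]
  13. access 10: HIT, count now 9. Cache: [99(c=1) 37(c=1) 13(c=2) 10(c=9)]
  14. access 10: HIT, count now 10. Cache: [99(c=1) 37(c=1) 13(c=2) 10(c=10)]
  15. access 16: MISS. Cache: [99(c=1) 37(c=1) 16(c=1) 13(c=2) 10(c=10)]
  16. access 10: HIT, count now 11. Cache: [99(c=1) 37(c=1) 16(c=1) 13(c=2) 10(c=11)]
  17. access 27: MISS. Cache: [99(c=1) 37(c=1) 16(c=1) 27(c=1) 13(c=2) 10(c=11)]
  18. access 27: HIT, count now 2. Cache: [99(c=1) 37(c=1) 16(c=1) 13(c=2) 27(c=2) 10(c=11)]
  19. access 12: MISS, evict 99(c=1). Cache: [37(c=1) 16(c=1) 12(c=1) 13(c=2) 27(c=2) 10(c=11)]
  20. access 10: HIT, count now 12. Cache: [37(c=1) 16(c=1) 12(c=1) 13(c=2) 27(c=2) 10(c=12)]
  21. access 12: HIT, count now 2. Cache: [37(c=1) 16(c=1) 13(c=2) 27(c=2) 12(c=2) 10(c=12)]
  22. access 13: HIT, count now 3. Cache: [37(c=1) 16(c=1) 27(c=2) 12(c=2) 13(c=3) 10(c=12)]
  23. access 13: HIT, count now 4. Cache: [37(c=1) 16(c=1) 27(c=2) 12(c=2) 13(c=4) 10(c=12)]
  24. access 13: HIT, count now 5. Cache: [37(c=1) 16(c=1) 27(c=2) 12(c=2) 13(c=5) 10(c=12)]
  25. access 13: HIT, count now 6. Cache: [37(c=1) 16(c=1) 27(c=2) 12(c=2) 13(c=6) 10(c=12)]
  26. access 65: MISS, evict 37(c=1). Cache: [16(c=1) 65(c=1) 27(c=2) 12(c=2) 13(c=6) 10(c=12)]
  27. access 13: HIT, count now 7. Cache: [16(c=1) 65(c=1) 27(c=2) 12(c=2) 13(c=7) 10(c=12)]
  28. access 13: HIT, count now 8. Cache: [16(c=1) 65(c=1) 27(c=2) 12(c=2) 13(c=8) 10(c=12)]
  29. access 58: MISS, evict 16(c=1). Cache: [65(c=1) 58(c=1) 27(c=2) 12(c=2) 13(c=8) 10(c=12)]
  30. access 27: HIT, count now 3. Cache: [65(c=1) 58(c=1) 12(c=2) 27(c=3) 13(c=8) 10(c=12)]
  31. access 65: HIT, count now 2. Cache: [58(c=1) 12(c=2) 65(c=2) 27(c=3) 13(c=8) 10(c=12)]
  32. access 13: HIT, count now 9. Cache: [58(c=1) 12(c=2) 65(c=2) 27(c=3) 13(c=9) 10(c=12)]
  33. access 65: HIT, count now 3. Cache: [58(c=1) 12(c=2) 27(c=3) 65(c=3) 13(c=9) 10(c=12)]
Total: 24 hits, 9 misses, 3 evictions

Answer: 10 12 13 27 58 65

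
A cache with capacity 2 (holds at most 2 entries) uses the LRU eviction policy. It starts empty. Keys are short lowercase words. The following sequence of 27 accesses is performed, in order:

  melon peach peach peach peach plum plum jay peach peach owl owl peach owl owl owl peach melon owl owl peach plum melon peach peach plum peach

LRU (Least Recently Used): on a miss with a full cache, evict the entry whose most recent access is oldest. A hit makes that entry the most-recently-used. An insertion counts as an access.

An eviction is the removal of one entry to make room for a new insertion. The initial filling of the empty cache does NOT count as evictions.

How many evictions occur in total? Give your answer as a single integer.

LRU simulation (capacity=2):
  1. access melon: MISS. Cache (LRU->MRU): [melon]
  2. access peach: MISS. Cache (LRU->MRU): [melon peach]
  3. access peach: HIT. Cache (LRU->MRU): [melon peach]
  4. access peach: HIT. Cache (LRU->MRU): [melon peach]
  5. access peach: HIT. Cache (LRU->MRU): [melon peach]
  6. access plum: MISS, evict melon. Cache (LRU->MRU): [peach plum]
  7. access plum: HIT. Cache (LRU->MRU): [peach plum]
  8. access jay: MISS, evict peach. Cache (LRU->MRU): [plum jay]
  9. access peach: MISS, evict plum. Cache (LRU->MRU): [jay peach]
  10. access peach: HIT. Cache (LRU->MRU): [jay peach]
  11. access owl: MISS, evict jay. Cache (LRU->MRU): [peach owl]
  12. access owl: HIT. Cache (LRU->MRU): [peach owl]
  13. access peach: HIT. Cache (LRU->MRU): [owl peach]
  14. access owl: HIT. Cache (LRU->MRU): [peach owl]
  15. access owl: HIT. Cache (LRU->MRU): [peach owl]
  16. access owl: HIT. Cache (LRU->MRU): [peach owl]
  17. access peach: HIT. Cache (LRU->MRU): [owl peach]
  18. access melon: MISS, evict owl. Cache (LRU->MRU): [peach melon]
  19. access owl: MISS, evict peach. Cache (LRU->MRU): [melon owl]
  20. access owl: HIT. Cache (LRU->MRU): [melon owl]
  21. access peach: MISS, evict melon. Cache (LRU->MRU): [owl peach]
  22. access plum: MISS, evict owl. Cache (LRU->MRU): [peach plum]
  23. access melon: MISS, evict peach. Cache (LRU->MRU): [plum melon]
  24. access peach: MISS, evict plum. Cache (LRU->MRU): [melon peach]
  25. access peach: HIT. Cache (LRU->MRU): [melon peach]
  26. access plum: MISS, evict melon. Cache (LRU->MRU): [peach plum]
  27. access peach: HIT. Cache (LRU->MRU): [plum peach]
Total: 14 hits, 13 misses, 11 evictions

Answer: 11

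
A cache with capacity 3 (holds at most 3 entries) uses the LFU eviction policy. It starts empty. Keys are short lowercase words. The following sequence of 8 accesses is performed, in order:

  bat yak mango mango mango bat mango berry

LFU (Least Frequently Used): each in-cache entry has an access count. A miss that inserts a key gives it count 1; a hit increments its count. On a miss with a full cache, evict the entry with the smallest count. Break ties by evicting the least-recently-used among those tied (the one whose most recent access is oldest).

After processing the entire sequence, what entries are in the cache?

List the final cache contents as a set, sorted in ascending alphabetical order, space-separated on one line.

Answer: bat berry mango

Derivation:
LFU simulation (capacity=3):
  1. access bat: MISS. Cache: [bat(c=1)]
  2. access yak: MISS. Cache: [bat(c=1) yak(c=1)]
  3. access mango: MISS. Cache: [bat(c=1) yak(c=1) mango(c=1)]
  4. access mango: HIT, count now 2. Cache: [bat(c=1) yak(c=1) mango(c=2)]
  5. access mango: HIT, count now 3. Cache: [bat(c=1) yak(c=1) mango(c=3)]
  6. access bat: HIT, count now 2. Cache: [yak(c=1) bat(c=2) mango(c=3)]
  7. access mango: HIT, count now 4. Cache: [yak(c=1) bat(c=2) mango(c=4)]
  8. access berry: MISS, evict yak(c=1). Cache: [berry(c=1) bat(c=2) mango(c=4)]
Total: 4 hits, 4 misses, 1 evictions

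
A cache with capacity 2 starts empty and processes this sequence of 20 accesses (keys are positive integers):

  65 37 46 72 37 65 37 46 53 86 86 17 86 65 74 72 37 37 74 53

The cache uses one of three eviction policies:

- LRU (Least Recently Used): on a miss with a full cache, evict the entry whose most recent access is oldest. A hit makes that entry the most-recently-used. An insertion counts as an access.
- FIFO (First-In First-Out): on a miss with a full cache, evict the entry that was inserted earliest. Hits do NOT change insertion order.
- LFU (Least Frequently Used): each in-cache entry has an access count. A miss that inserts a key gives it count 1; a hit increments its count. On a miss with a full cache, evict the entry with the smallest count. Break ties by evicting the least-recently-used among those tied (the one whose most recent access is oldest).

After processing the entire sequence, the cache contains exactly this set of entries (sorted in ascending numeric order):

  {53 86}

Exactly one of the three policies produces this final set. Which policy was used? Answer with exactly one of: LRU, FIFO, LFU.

Answer: LFU

Derivation:
Simulating under each policy and comparing final sets:
  LRU: final set = {53 74} -> differs
  FIFO: final set = {53 74} -> differs
  LFU: final set = {53 86} -> MATCHES target
Only LFU produces the target set.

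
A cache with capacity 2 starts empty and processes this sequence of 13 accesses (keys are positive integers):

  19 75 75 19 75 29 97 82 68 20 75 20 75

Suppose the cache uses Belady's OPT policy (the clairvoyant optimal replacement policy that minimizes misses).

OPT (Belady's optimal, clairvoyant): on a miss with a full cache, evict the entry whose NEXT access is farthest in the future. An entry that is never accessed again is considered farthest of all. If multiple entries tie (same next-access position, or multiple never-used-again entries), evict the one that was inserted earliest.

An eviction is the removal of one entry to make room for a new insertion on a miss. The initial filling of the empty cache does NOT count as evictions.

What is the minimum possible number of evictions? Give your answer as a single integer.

OPT (Belady) simulation (capacity=2):
  1. access 19: MISS. Cache: [19]
  2. access 75: MISS. Cache: [19 75]
  3. access 75: HIT. Next use of 75: step 5. Cache: [19 75]
  4. access 19: HIT. Next use of 19: never. Cache: [19 75]
  5. access 75: HIT. Next use of 75: step 11. Cache: [19 75]
  6. access 29: MISS, evict 19 (next use: never). Cache: [75 29]
  7. access 97: MISS, evict 29 (next use: never). Cache: [75 97]
  8. access 82: MISS, evict 97 (next use: never). Cache: [75 82]
  9. access 68: MISS, evict 82 (next use: never). Cache: [75 68]
  10. access 20: MISS, evict 68 (next use: never). Cache: [75 20]
  11. access 75: HIT. Next use of 75: step 13. Cache: [75 20]
  12. access 20: HIT. Next use of 20: never. Cache: [75 20]
  13. access 75: HIT. Next use of 75: never. Cache: [75 20]
Total: 6 hits, 7 misses, 5 evictions

Answer: 5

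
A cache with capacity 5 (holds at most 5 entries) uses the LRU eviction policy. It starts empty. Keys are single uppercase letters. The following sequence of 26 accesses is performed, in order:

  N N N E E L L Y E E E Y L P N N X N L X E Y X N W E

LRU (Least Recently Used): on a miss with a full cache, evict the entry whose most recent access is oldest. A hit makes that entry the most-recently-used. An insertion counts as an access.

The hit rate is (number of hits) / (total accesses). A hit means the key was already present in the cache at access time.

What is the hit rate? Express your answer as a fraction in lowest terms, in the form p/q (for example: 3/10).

Answer: 17/26

Derivation:
LRU simulation (capacity=5):
  1. access N: MISS. Cache (LRU->MRU): [N]
  2. access N: HIT. Cache (LRU->MRU): [N]
  3. access N: HIT. Cache (LRU->MRU): [N]
  4. access E: MISS. Cache (LRU->MRU): [N E]
  5. access E: HIT. Cache (LRU->MRU): [N E]
  6. access L: MISS. Cache (LRU->MRU): [N E L]
  7. access L: HIT. Cache (LRU->MRU): [N E L]
  8. access Y: MISS. Cache (LRU->MRU): [N E L Y]
  9. access E: HIT. Cache (LRU->MRU): [N L Y E]
  10. access E: HIT. Cache (LRU->MRU): [N L Y E]
  11. access E: HIT. Cache (LRU->MRU): [N L Y E]
  12. access Y: HIT. Cache (LRU->MRU): [N L E Y]
  13. access L: HIT. Cache (LRU->MRU): [N E Y L]
  14. access P: MISS. Cache (LRU->MRU): [N E Y L P]
  15. access N: HIT. Cache (LRU->MRU): [E Y L P N]
  16. access N: HIT. Cache (LRU->MRU): [E Y L P N]
  17. access X: MISS, evict E. Cache (LRU->MRU): [Y L P N X]
  18. access N: HIT. Cache (LRU->MRU): [Y L P X N]
  19. access L: HIT. Cache (LRU->MRU): [Y P X N L]
  20. access X: HIT. Cache (LRU->MRU): [Y P N L X]
  21. access E: MISS, evict Y. Cache (LRU->MRU): [P N L X E]
  22. access Y: MISS, evict P. Cache (LRU->MRU): [N L X E Y]
  23. access X: HIT. Cache (LRU->MRU): [N L E Y X]
  24. access N: HIT. Cache (LRU->MRU): [L E Y X N]
  25. access W: MISS, evict L. Cache (LRU->MRU): [E Y X N W]
  26. access E: HIT. Cache (LRU->MRU): [Y X N W E]
Total: 17 hits, 9 misses, 4 evictions

Hit rate = 17/26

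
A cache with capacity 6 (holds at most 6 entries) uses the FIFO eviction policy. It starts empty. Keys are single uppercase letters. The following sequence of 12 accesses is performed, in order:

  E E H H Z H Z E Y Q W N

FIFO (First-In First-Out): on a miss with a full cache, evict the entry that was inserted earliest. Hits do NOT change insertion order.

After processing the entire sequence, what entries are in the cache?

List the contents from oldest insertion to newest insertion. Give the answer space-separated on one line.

Answer: H Z Y Q W N

Derivation:
FIFO simulation (capacity=6):
  1. access E: MISS. Cache (old->new): [E]
  2. access E: HIT. Cache (old->new): [E]
  3. access H: MISS. Cache (old->new): [E H]
  4. access H: HIT. Cache (old->new): [E H]
  5. access Z: MISS. Cache (old->new): [E H Z]
  6. access H: HIT. Cache (old->new): [E H Z]
  7. access Z: HIT. Cache (old->new): [E H Z]
  8. access E: HIT. Cache (old->new): [E H Z]
  9. access Y: MISS. Cache (old->new): [E H Z Y]
  10. access Q: MISS. Cache (old->new): [E H Z Y Q]
  11. access W: MISS. Cache (old->new): [E H Z Y Q W]
  12. access N: MISS, evict E. Cache (old->new): [H Z Y Q W N]
Total: 5 hits, 7 misses, 1 evictions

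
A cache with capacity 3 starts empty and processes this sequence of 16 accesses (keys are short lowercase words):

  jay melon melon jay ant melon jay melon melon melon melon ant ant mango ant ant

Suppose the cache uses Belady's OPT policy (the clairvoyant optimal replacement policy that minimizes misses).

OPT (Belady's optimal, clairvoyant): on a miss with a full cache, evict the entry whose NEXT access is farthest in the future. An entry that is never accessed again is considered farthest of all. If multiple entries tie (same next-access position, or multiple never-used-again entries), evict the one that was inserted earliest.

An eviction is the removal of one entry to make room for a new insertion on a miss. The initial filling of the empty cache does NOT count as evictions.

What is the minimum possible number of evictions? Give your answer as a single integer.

Answer: 1

Derivation:
OPT (Belady) simulation (capacity=3):
  1. access jay: MISS. Cache: [jay]
  2. access melon: MISS. Cache: [jay melon]
  3. access melon: HIT. Next use of melon: step 6. Cache: [jay melon]
  4. access jay: HIT. Next use of jay: step 7. Cache: [jay melon]
  5. access ant: MISS. Cache: [jay melon ant]
  6. access melon: HIT. Next use of melon: step 8. Cache: [jay melon ant]
  7. access jay: HIT. Next use of jay: never. Cache: [jay melon ant]
  8. access melon: HIT. Next use of melon: step 9. Cache: [jay melon ant]
  9. access melon: HIT. Next use of melon: step 10. Cache: [jay melon ant]
  10. access melon: HIT. Next use of melon: step 11. Cache: [jay melon ant]
  11. access melon: HIT. Next use of melon: never. Cache: [jay melon ant]
  12. access ant: HIT. Next use of ant: step 13. Cache: [jay melon ant]
  13. access ant: HIT. Next use of ant: step 15. Cache: [jay melon ant]
  14. access mango: MISS, evict jay (next use: never). Cache: [melon ant mango]
  15. access ant: HIT. Next use of ant: step 16. Cache: [melon ant mango]
  16. access ant: HIT. Next use of ant: never. Cache: [melon ant mango]
Total: 12 hits, 4 misses, 1 evictions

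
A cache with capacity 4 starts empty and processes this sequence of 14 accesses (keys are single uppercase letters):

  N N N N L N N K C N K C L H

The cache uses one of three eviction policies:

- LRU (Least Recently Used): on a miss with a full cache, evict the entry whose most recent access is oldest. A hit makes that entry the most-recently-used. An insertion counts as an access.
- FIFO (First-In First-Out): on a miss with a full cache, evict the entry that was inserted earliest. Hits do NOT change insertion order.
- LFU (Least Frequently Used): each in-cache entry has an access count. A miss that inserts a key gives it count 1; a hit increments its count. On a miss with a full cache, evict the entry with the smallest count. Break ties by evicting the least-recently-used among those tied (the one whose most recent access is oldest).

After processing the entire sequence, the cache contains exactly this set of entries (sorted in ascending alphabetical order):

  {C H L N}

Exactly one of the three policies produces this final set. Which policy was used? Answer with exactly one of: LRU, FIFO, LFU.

Simulating under each policy and comparing final sets:
  LRU: final set = {C H K L} -> differs
  FIFO: final set = {C H K L} -> differs
  LFU: final set = {C H L N} -> MATCHES target
Only LFU produces the target set.

Answer: LFU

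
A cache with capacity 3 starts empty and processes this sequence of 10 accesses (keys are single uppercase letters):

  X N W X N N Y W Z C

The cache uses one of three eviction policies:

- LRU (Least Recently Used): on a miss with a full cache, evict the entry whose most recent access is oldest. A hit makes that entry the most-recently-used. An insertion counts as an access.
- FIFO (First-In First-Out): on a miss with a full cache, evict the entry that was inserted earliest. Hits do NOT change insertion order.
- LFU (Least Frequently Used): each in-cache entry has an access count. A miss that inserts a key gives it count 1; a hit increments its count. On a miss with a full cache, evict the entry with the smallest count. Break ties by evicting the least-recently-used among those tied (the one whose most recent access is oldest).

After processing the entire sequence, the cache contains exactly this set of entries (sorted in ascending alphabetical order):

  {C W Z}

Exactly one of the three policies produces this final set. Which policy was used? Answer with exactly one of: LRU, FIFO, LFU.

Answer: LRU

Derivation:
Simulating under each policy and comparing final sets:
  LRU: final set = {C W Z} -> MATCHES target
  FIFO: final set = {C Y Z} -> differs
  LFU: final set = {C N X} -> differs
Only LRU produces the target set.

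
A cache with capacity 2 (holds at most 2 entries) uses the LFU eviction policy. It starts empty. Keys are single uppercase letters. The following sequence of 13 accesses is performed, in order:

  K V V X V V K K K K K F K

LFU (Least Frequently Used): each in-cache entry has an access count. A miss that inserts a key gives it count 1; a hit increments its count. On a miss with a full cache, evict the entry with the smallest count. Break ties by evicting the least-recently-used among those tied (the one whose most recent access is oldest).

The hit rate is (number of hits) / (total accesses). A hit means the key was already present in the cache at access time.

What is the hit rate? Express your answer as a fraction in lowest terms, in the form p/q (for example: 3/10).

Answer: 8/13

Derivation:
LFU simulation (capacity=2):
  1. access K: MISS. Cache: [K(c=1)]
  2. access V: MISS. Cache: [K(c=1) V(c=1)]
  3. access V: HIT, count now 2. Cache: [K(c=1) V(c=2)]
  4. access X: MISS, evict K(c=1). Cache: [X(c=1) V(c=2)]
  5. access V: HIT, count now 3. Cache: [X(c=1) V(c=3)]
  6. access V: HIT, count now 4. Cache: [X(c=1) V(c=4)]
  7. access K: MISS, evict X(c=1). Cache: [K(c=1) V(c=4)]
  8. access K: HIT, count now 2. Cache: [K(c=2) V(c=4)]
  9. access K: HIT, count now 3. Cache: [K(c=3) V(c=4)]
  10. access K: HIT, count now 4. Cache: [V(c=4) K(c=4)]
  11. access K: HIT, count now 5. Cache: [V(c=4) K(c=5)]
  12. access F: MISS, evict V(c=4). Cache: [F(c=1) K(c=5)]
  13. access K: HIT, count now 6. Cache: [F(c=1) K(c=6)]
Total: 8 hits, 5 misses, 3 evictions

Hit rate = 8/13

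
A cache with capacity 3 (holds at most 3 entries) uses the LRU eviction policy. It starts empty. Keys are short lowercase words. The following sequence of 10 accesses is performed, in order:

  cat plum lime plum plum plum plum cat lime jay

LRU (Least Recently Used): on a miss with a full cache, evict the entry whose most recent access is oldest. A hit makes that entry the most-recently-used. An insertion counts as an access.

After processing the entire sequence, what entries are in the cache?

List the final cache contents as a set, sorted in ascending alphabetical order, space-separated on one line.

LRU simulation (capacity=3):
  1. access cat: MISS. Cache (LRU->MRU): [cat]
  2. access plum: MISS. Cache (LRU->MRU): [cat plum]
  3. access lime: MISS. Cache (LRU->MRU): [cat plum lime]
  4. access plum: HIT. Cache (LRU->MRU): [cat lime plum]
  5. access plum: HIT. Cache (LRU->MRU): [cat lime plum]
  6. access plum: HIT. Cache (LRU->MRU): [cat lime plum]
  7. access plum: HIT. Cache (LRU->MRU): [cat lime plum]
  8. access cat: HIT. Cache (LRU->MRU): [lime plum cat]
  9. access lime: HIT. Cache (LRU->MRU): [plum cat lime]
  10. access jay: MISS, evict plum. Cache (LRU->MRU): [cat lime jay]
Total: 6 hits, 4 misses, 1 evictions

Answer: cat jay lime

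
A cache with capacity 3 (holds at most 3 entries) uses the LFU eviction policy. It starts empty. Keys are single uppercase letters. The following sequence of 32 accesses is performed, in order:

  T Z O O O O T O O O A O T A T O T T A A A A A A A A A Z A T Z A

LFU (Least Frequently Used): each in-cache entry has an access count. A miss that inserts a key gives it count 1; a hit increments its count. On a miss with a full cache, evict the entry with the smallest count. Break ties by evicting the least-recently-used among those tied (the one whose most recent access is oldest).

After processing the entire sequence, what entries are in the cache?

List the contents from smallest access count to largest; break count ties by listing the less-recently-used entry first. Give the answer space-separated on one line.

Answer: Z O A

Derivation:
LFU simulation (capacity=3):
  1. access T: MISS. Cache: [T(c=1)]
  2. access Z: MISS. Cache: [T(c=1) Z(c=1)]
  3. access O: MISS. Cache: [T(c=1) Z(c=1) O(c=1)]
  4. access O: HIT, count now 2. Cache: [T(c=1) Z(c=1) O(c=2)]
  5. access O: HIT, count now 3. Cache: [T(c=1) Z(c=1) O(c=3)]
  6. access O: HIT, count now 4. Cache: [T(c=1) Z(c=1) O(c=4)]
  7. access T: HIT, count now 2. Cache: [Z(c=1) T(c=2) O(c=4)]
  8. access O: HIT, count now 5. Cache: [Z(c=1) T(c=2) O(c=5)]
  9. access O: HIT, count now 6. Cache: [Z(c=1) T(c=2) O(c=6)]
  10. access O: HIT, count now 7. Cache: [Z(c=1) T(c=2) O(c=7)]
  11. access A: MISS, evict Z(c=1). Cache: [A(c=1) T(c=2) O(c=7)]
  12. access O: HIT, count now 8. Cache: [A(c=1) T(c=2) O(c=8)]
  13. access T: HIT, count now 3. Cache: [A(c=1) T(c=3) O(c=8)]
  14. access A: HIT, count now 2. Cache: [A(c=2) T(c=3) O(c=8)]
  15. access T: HIT, count now 4. Cache: [A(c=2) T(c=4) O(c=8)]
  16. access O: HIT, count now 9. Cache: [A(c=2) T(c=4) O(c=9)]
  17. access T: HIT, count now 5. Cache: [A(c=2) T(c=5) O(c=9)]
  18. access T: HIT, count now 6. Cache: [A(c=2) T(c=6) O(c=9)]
  19. access A: HIT, count now 3. Cache: [A(c=3) T(c=6) O(c=9)]
  20. access A: HIT, count now 4. Cache: [A(c=4) T(c=6) O(c=9)]
  21. access A: HIT, count now 5. Cache: [A(c=5) T(c=6) O(c=9)]
  22. access A: HIT, count now 6. Cache: [T(c=6) A(c=6) O(c=9)]
  23. access A: HIT, count now 7. Cache: [T(c=6) A(c=7) O(c=9)]
  24. access A: HIT, count now 8. Cache: [T(c=6) A(c=8) O(c=9)]
  25. access A: HIT, count now 9. Cache: [T(c=6) O(c=9) A(c=9)]
  26. access A: HIT, count now 10. Cache: [T(c=6) O(c=9) A(c=10)]
  27. access A: HIT, count now 11. Cache: [T(c=6) O(c=9) A(c=11)]
  28. access Z: MISS, evict T(c=6). Cache: [Z(c=1) O(c=9) A(c=11)]
  29. access A: HIT, count now 12. Cache: [Z(c=1) O(c=9) A(c=12)]
  30. access T: MISS, evict Z(c=1). Cache: [T(c=1) O(c=9) A(c=12)]
  31. access Z: MISS, evict T(c=1). Cache: [Z(c=1) O(c=9) A(c=12)]
  32. access A: HIT, count now 13. Cache: [Z(c=1) O(c=9) A(c=13)]
Total: 25 hits, 7 misses, 4 evictions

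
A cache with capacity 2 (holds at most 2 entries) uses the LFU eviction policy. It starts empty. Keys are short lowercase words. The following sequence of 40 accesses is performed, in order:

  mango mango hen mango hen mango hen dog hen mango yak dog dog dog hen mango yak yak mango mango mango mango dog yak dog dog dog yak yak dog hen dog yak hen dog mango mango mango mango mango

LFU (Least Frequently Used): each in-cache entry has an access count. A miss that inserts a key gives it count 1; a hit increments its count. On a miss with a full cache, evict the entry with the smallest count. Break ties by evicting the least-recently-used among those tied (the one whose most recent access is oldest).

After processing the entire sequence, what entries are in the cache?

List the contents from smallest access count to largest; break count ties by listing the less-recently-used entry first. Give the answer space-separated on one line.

Answer: dog mango

Derivation:
LFU simulation (capacity=2):
  1. access mango: MISS. Cache: [mango(c=1)]
  2. access mango: HIT, count now 2. Cache: [mango(c=2)]
  3. access hen: MISS. Cache: [hen(c=1) mango(c=2)]
  4. access mango: HIT, count now 3. Cache: [hen(c=1) mango(c=3)]
  5. access hen: HIT, count now 2. Cache: [hen(c=2) mango(c=3)]
  6. access mango: HIT, count now 4. Cache: [hen(c=2) mango(c=4)]
  7. access hen: HIT, count now 3. Cache: [hen(c=3) mango(c=4)]
  8. access dog: MISS, evict hen(c=3). Cache: [dog(c=1) mango(c=4)]
  9. access hen: MISS, evict dog(c=1). Cache: [hen(c=1) mango(c=4)]
  10. access mango: HIT, count now 5. Cache: [hen(c=1) mango(c=5)]
  11. access yak: MISS, evict hen(c=1). Cache: [yak(c=1) mango(c=5)]
  12. access dog: MISS, evict yak(c=1). Cache: [dog(c=1) mango(c=5)]
  13. access dog: HIT, count now 2. Cache: [dog(c=2) mango(c=5)]
  14. access dog: HIT, count now 3. Cache: [dog(c=3) mango(c=5)]
  15. access hen: MISS, evict dog(c=3). Cache: [hen(c=1) mango(c=5)]
  16. access mango: HIT, count now 6. Cache: [hen(c=1) mango(c=6)]
  17. access yak: MISS, evict hen(c=1). Cache: [yak(c=1) mango(c=6)]
  18. access yak: HIT, count now 2. Cache: [yak(c=2) mango(c=6)]
  19. access mango: HIT, count now 7. Cache: [yak(c=2) mango(c=7)]
  20. access mango: HIT, count now 8. Cache: [yak(c=2) mango(c=8)]
  21. access mango: HIT, count now 9. Cache: [yak(c=2) mango(c=9)]
  22. access mango: HIT, count now 10. Cache: [yak(c=2) mango(c=10)]
  23. access dog: MISS, evict yak(c=2). Cache: [dog(c=1) mango(c=10)]
  24. access yak: MISS, evict dog(c=1). Cache: [yak(c=1) mango(c=10)]
  25. access dog: MISS, evict yak(c=1). Cache: [dog(c=1) mango(c=10)]
  26. access dog: HIT, count now 2. Cache: [dog(c=2) mango(c=10)]
  27. access dog: HIT, count now 3. Cache: [dog(c=3) mango(c=10)]
  28. access yak: MISS, evict dog(c=3). Cache: [yak(c=1) mango(c=10)]
  29. access yak: HIT, count now 2. Cache: [yak(c=2) mango(c=10)]
  30. access dog: MISS, evict yak(c=2). Cache: [dog(c=1) mango(c=10)]
  31. access hen: MISS, evict dog(c=1). Cache: [hen(c=1) mango(c=10)]
  32. access dog: MISS, evict hen(c=1). Cache: [dog(c=1) mango(c=10)]
  33. access yak: MISS, evict dog(c=1). Cache: [yak(c=1) mango(c=10)]
  34. access hen: MISS, evict yak(c=1). Cache: [hen(c=1) mango(c=10)]
  35. access dog: MISS, evict hen(c=1). Cache: [dog(c=1) mango(c=10)]
  36. access mango: HIT, count now 11. Cache: [dog(c=1) mango(c=11)]
  37. access mango: HIT, count now 12. Cache: [dog(c=1) mango(c=12)]
  38. access mango: HIT, count now 13. Cache: [dog(c=1) mango(c=13)]
  39. access mango: HIT, count now 14. Cache: [dog(c=1) mango(c=14)]
  40. access mango: HIT, count now 15. Cache: [dog(c=1) mango(c=15)]
Total: 22 hits, 18 misses, 16 evictions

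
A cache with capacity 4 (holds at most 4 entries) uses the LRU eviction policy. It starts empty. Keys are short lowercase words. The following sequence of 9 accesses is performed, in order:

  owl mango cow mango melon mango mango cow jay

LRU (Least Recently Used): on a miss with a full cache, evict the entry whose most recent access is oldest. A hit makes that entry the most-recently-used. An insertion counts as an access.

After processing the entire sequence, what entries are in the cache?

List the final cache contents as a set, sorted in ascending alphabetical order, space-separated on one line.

Answer: cow jay mango melon

Derivation:
LRU simulation (capacity=4):
  1. access owl: MISS. Cache (LRU->MRU): [owl]
  2. access mango: MISS. Cache (LRU->MRU): [owl mango]
  3. access cow: MISS. Cache (LRU->MRU): [owl mango cow]
  4. access mango: HIT. Cache (LRU->MRU): [owl cow mango]
  5. access melon: MISS. Cache (LRU->MRU): [owl cow mango melon]
  6. access mango: HIT. Cache (LRU->MRU): [owl cow melon mango]
  7. access mango: HIT. Cache (LRU->MRU): [owl cow melon mango]
  8. access cow: HIT. Cache (LRU->MRU): [owl melon mango cow]
  9. access jay: MISS, evict owl. Cache (LRU->MRU): [melon mango cow jay]
Total: 4 hits, 5 misses, 1 evictions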